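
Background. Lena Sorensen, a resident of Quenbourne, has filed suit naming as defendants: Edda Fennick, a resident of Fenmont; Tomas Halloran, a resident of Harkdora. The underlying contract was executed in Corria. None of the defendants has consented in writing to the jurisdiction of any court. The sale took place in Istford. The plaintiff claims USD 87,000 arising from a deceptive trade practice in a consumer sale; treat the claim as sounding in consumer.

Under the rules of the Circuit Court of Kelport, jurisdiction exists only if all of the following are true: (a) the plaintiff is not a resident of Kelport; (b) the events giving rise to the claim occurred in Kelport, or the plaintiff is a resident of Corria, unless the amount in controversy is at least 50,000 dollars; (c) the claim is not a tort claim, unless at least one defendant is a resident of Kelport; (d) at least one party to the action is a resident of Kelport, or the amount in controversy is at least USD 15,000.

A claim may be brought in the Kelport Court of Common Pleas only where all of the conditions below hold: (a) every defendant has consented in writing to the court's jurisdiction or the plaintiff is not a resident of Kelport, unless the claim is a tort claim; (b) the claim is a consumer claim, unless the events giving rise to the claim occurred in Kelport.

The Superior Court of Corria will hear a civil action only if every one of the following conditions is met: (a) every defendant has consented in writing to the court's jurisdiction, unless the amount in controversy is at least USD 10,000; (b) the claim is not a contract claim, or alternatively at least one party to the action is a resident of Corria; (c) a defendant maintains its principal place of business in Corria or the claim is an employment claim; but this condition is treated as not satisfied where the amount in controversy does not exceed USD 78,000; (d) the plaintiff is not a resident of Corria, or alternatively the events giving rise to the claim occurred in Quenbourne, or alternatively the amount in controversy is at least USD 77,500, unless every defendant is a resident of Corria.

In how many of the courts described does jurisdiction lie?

The Circuit Court of Kelport:
  (a) The plaintiff resides in Quenbourne, which is not Kelport. Condition met.
  (b) The operative events occurred in Istford, not Kelport; the plaintiff resides in Quenbourne, not Corria — none of the alternatives is met. But the amount in controversy is 87,000 dollars, which meets the USD 50,000 floor, and the 'unless' clause therefore excuses the requirement. Condition met.
  (c) The claim is a consumer claim, not a tort claim. Met.
  (d) The amount in controversy is USD 87,000, which meets the $15,000 floor, so one alternative holds. Condition met.
  → Jurisdiction lies.
The Kelport Court of Common Pleas:
  (a) The plaintiff resides in Quenbourne, which is not Kelport, which satisfies one of the alternatives. Met.
  (b) The claim is a consumer claim. Met.
  → All conditions met; jurisdiction exists.
The Superior Court of Corria:
  (a) No such written consent has been filed. However, the amount in controversy is USD 87,000, which meets the $10,000 floor, so the 'unless' proviso supplies this condition. Met.
  (b) The claim is a consumer claim, not a contract claim, so this disjunct is met. Satisfied.
  (c) No defendant is a corporation; the claim is a consumer claim, not an employment claim — no alternative holds. Fails.
  (d) The plaintiff resides in Quenbourne, which is not Corria, which satisfies one of the alternatives. Met.
  → Not every requirement is met — no jurisdiction.
Courts with jurisdiction: the Circuit Court of Kelport, the Kelport Court of Common Pleas — 2 in total.

2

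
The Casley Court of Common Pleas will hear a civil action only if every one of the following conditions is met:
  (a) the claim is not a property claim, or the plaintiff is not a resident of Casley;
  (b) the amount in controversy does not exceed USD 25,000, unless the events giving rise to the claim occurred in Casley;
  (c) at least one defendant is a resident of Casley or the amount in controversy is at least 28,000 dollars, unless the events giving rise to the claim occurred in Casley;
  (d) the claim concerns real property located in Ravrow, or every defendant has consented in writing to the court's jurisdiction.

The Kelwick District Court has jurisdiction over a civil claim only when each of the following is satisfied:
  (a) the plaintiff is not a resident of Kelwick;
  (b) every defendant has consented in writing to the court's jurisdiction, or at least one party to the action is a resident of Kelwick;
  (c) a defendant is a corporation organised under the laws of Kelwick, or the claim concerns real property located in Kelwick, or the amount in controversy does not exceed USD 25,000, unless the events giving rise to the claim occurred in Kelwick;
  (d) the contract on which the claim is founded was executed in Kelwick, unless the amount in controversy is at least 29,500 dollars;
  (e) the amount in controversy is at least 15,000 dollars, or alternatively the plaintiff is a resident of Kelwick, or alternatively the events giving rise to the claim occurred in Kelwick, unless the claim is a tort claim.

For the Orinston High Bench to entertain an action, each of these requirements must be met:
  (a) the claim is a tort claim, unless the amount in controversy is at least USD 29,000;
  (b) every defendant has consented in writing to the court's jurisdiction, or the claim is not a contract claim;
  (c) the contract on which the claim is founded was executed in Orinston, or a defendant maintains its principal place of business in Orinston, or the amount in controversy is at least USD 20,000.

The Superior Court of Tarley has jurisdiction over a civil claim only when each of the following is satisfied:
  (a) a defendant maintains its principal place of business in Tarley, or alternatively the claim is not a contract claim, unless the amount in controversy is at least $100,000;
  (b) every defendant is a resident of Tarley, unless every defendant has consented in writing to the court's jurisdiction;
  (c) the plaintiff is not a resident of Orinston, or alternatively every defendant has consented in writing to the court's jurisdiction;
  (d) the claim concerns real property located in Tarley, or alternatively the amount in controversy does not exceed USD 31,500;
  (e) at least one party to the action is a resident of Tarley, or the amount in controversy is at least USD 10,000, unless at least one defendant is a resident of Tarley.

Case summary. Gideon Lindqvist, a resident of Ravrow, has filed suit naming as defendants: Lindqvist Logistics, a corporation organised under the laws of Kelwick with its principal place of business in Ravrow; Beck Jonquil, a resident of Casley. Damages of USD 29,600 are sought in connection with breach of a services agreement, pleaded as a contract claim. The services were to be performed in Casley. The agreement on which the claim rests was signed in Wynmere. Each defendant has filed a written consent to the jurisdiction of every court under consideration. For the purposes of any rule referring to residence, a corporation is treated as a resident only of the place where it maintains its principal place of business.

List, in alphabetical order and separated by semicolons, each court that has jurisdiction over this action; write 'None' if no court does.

The Casley Court of Common Pleas:
  (a) The claim is a contract claim, not a property claim, which satisfies one of the alternatives. Satisfied.
  (b) The amount in controversy is 29,600 dollars, above the USD 25,000 ceiling. However, the operative events occurred in Casley, so the 'unless' proviso supplies this condition. Satisfied.
  (c) Beck Jonquil resides in Casley, so this disjunct is met. Condition met.
  (d) Every defendant has filed written consent, so this disjunct is met. Satisfied.
  → All conditions met; jurisdiction exists.
The Kelwick District Court:
  (a) The plaintiff resides in Ravrow, which is not Kelwick. Condition met.
  (b) Every defendant has filed written consent, which satisfies one of the alternatives. Satisfied.
  (c) Lindqvist Logistics is organised under the laws of Kelwick, so this disjunct is met. Satisfied.
  (d) The contract was executed in Wynmere, not Kelwick. The proviso rescues it, though: the amount in controversy is USD 29,600, which meets the USD 29,500 floor. Satisfied.
  (e) The amount in controversy is USD 29,600, which meets the $15,000 floor, which satisfies one of the alternatives. Condition met.
  → All conditions met; jurisdiction exists.
The Orinston High Bench:
  (a) The claim is a contract claim, not a tort claim. However, the amount in controversy is 29,600 dollars, which meets the 29,000 dollars floor, so the 'unless' proviso supplies this condition. Satisfied.
  (b) Every defendant has filed written consent, so one alternative holds. Met.
  (c) The amount in controversy is USD 29,600, which meets the $20,000 floor, so one alternative holds. Condition met.
  → Every requirement is satisfied — jurisdiction.
The Superior Court of Tarley:
  (a) The corporate defendant(s) have their principal place of business in Ravrow, not Tarley; the claim is a contract claim — none of the alternatives is met. Nor does the 'unless' clause help: the amount in controversy is 29,600 dollars, below the $100,000 floor. Not met.
  (b) The defendants reside as follows — Lindqvist Logistics in Ravrow, Beck Jonquil in Casley — not all in Tarley. But every defendant has filed written consent, and the 'unless' clause therefore excuses the requirement. Met.
  (c) The plaintiff resides in Ravrow, which is not Orinston, so this disjunct is met. Satisfied.
  (d) The amount in controversy is 29,600 dollars, within the 31,500 dollars ceiling, so one alternative holds. Met.
  (e) The amount in controversy is $29,600, which meets the $10,000 floor — that alternative is enough. Met.
  → No jurisdiction.

the Casley Court of Common Pleas; the Kelwick District Court; the Orinston High Bench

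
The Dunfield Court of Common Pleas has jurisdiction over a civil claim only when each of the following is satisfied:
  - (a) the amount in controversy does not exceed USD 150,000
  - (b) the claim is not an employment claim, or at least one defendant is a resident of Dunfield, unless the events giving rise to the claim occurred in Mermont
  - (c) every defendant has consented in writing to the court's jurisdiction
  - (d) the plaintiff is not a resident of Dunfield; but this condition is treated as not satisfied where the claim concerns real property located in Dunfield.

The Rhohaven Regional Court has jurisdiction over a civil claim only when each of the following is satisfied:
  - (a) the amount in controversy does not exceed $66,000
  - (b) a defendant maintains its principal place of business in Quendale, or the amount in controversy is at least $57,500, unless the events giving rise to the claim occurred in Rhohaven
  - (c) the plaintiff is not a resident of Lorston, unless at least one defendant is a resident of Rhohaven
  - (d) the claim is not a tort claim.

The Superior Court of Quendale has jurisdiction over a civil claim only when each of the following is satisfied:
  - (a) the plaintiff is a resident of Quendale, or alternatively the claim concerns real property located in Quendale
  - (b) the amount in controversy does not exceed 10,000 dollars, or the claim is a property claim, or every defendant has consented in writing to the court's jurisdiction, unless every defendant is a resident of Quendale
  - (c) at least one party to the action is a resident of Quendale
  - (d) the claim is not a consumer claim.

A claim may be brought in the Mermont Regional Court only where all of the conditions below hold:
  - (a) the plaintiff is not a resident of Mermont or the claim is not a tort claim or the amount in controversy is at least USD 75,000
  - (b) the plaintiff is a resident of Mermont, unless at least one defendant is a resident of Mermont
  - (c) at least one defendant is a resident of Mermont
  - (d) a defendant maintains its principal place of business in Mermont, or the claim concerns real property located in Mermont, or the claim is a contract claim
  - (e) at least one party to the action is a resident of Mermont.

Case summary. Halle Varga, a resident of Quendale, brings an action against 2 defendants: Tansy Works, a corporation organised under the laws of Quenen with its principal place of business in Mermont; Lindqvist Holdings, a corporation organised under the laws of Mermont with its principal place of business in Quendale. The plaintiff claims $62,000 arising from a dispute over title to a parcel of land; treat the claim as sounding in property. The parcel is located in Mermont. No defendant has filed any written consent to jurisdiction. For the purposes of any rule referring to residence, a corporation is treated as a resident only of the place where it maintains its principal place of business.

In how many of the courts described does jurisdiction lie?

3

The Dunfield Court of Common Pleas:
  (a) The amount in controversy is USD 62,000, within the USD 150,000 ceiling. Satisfied.
  (b) The claim is a property claim, not an employment claim, so this disjunct is met. Met.
  (c) No such written consent has been filed. Condition not met.
  (d) The plaintiff resides in Quendale, which is not Dunfield. And the carve-out is inapplicable — the property lies in Mermont, not Dunfield. Satisfied.
  → The court lacks jurisdiction.
The Rhohaven Regional Court:
  (a) The amount in controversy is 62,000 dollars, within the $66,000 ceiling. Met.
  (b) Lindqvist Holdings has its principal place of business in Quendale, so this disjunct is met. Condition met.
  (c) The plaintiff resides in Quendale, which is not Lorston. Met.
  (d) The claim is a property claim, not a tort claim. Met.
  → The court has jurisdiction.
The Superior Court of Quendale:
  (a) The plaintiff resides in Quendale, so one alternative holds. Satisfied.
  (b) The claim is a property claim, which satisfies one of the alternatives. Met.
  (c) Halle Varga resides in Quendale. Condition met.
  (d) The claim is a property claim, not a consumer claim. Condition met.
  → Jurisdiction lies.
The Mermont Regional Court:
  (a) The plaintiff resides in Quendale, which is not Mermont — that alternative is enough. Satisfied.
  (b) The plaintiff resides in Quendale, not Mermont. The proviso rescues it, though: Tansy Works resides in Mermont. Satisfied.
  (c) Tansy Works resides in Mermont. Met.
  (d) Tansy Works has its principal place of business in Mermont, so one alternative holds. Met.
  (e) Tansy Works resides in Mermont. Condition met.
  → Jurisdiction lies.
Courts with jurisdiction: the Rhohaven Regional Court, the Superior Court of Quendale, the Mermont Regional Court — 3 in total.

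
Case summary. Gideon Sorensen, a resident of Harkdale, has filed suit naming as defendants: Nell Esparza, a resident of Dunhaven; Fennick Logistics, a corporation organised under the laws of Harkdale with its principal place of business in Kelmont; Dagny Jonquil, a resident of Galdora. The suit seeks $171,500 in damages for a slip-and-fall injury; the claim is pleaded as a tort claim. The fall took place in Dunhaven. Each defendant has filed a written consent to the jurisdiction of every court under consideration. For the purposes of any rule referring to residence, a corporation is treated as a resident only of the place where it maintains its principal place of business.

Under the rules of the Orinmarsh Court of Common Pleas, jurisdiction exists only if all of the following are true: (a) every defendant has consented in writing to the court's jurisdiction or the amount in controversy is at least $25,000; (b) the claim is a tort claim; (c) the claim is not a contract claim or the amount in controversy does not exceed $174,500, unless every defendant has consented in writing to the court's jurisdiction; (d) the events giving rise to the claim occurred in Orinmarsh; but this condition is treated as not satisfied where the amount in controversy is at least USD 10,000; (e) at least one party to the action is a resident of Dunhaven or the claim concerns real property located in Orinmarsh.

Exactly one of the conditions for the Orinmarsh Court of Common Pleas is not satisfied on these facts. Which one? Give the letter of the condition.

(d)

The Orinmarsh Court of Common Pleas:
  (a) Every defendant has filed written consent — that alternative is enough. Condition met.
  (b) The claim is a tort claim. Satisfied.
  (c) The claim is a tort claim, not a contract claim, so one alternative holds. Condition met.
  (d) The operative events occurred in Dunhaven, not Orinmarsh. Not met.
  (e) Nell Esparza resides in Dunhaven — that alternative is enough. Satisfied.
Only condition (d) fails.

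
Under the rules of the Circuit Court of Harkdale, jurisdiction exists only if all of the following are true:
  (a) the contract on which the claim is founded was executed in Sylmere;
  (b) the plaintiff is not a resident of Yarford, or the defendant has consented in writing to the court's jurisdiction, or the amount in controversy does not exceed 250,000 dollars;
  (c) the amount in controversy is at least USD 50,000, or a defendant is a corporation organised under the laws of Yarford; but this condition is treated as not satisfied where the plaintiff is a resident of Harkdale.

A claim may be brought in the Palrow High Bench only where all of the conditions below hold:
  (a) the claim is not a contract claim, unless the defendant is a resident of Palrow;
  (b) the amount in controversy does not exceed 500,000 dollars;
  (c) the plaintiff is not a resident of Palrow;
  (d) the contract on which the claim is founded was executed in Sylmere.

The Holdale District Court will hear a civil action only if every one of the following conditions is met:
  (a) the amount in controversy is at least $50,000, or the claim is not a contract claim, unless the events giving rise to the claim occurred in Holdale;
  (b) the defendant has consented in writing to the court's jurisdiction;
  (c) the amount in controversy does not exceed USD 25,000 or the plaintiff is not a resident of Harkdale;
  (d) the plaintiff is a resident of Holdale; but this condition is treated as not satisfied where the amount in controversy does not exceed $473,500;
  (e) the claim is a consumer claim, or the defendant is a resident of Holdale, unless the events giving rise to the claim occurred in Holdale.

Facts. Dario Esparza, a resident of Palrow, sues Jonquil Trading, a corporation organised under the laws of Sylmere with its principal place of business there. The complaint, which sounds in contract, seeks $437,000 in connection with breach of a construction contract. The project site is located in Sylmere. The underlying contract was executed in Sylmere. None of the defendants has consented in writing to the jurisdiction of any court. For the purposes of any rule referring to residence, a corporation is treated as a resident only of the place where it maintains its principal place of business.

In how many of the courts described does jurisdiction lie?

The Circuit Court of Harkdale:
  (a) The contract was executed in Sylmere. Satisfied.
  (b) The plaintiff resides in Palrow, which is not Yarford, so this disjunct is met. Met.
  (c) The amount in controversy is $437,000, which meets the $50,000 floor, which satisfies one of the alternatives. The carve-out does not apply: the plaintiff resides in Palrow, not Harkdale. Satisfied.
  → All conditions met; jurisdiction exists.
The Palrow High Bench:
  (a) The claim is a contract claim. Nor does the 'unless' clause help: the defendant resides in Sylmere, not Palrow. Condition not met.
  (b) The amount in controversy is 437,000 dollars, within the 500,000 dollars ceiling. Met.
  (c) The plaintiff resides in Palrow. Condition not met.
  (d) The contract was executed in Sylmere. Met.
  → The court lacks jurisdiction.
The Holdale District Court:
  (a) The amount in controversy is USD 437,000, which meets the USD 50,000 floor, so one alternative holds. Met.
  (b) No such written consent has been filed. Condition not met.
  (c) The plaintiff resides in Palrow, which is not Harkdale, which satisfies one of the alternatives. Condition met.
  (d) The plaintiff resides in Palrow, not Holdale. Not satisfied.
  (e) The claim is a contract claim, not a consumer claim; the defendant resides in Sylmere, not Holdale — no alternative holds. Nor does the 'unless' clause help: the operative events occurred in Sylmere, not Holdale. Fails.
  → The court lacks jurisdiction.
Courts with jurisdiction: the Circuit Court of Harkdale — 1 in total.

1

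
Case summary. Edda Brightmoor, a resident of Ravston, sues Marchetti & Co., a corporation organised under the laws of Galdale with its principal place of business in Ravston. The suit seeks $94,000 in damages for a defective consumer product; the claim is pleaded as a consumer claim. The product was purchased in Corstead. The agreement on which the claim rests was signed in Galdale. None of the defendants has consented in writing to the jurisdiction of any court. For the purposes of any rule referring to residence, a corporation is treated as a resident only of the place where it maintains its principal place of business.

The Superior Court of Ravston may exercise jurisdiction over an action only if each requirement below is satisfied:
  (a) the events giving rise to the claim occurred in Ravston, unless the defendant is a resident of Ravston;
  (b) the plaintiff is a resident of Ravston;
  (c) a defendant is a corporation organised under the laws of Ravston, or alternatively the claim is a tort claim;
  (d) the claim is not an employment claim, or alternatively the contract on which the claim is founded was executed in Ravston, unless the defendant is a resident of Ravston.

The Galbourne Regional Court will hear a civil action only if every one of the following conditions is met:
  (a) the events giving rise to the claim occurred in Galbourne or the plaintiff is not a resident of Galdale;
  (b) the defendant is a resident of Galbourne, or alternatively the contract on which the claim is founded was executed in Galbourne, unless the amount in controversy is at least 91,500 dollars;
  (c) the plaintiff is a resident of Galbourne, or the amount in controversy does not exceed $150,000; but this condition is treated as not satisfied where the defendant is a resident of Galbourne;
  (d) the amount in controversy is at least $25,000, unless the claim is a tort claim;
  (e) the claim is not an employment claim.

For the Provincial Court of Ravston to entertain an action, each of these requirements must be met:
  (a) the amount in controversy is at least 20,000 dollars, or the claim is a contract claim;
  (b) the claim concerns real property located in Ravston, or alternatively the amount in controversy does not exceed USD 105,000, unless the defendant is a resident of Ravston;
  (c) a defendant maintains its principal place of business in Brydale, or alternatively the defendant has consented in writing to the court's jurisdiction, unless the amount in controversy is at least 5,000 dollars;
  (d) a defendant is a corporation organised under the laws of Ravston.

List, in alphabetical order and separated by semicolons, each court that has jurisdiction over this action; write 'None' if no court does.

the Galbourne Regional Court

The Superior Court of Ravston:
  (a) The operative events occurred in Corstead, not Ravston. The proviso rescues it, though: the defendant resides in Ravston. Satisfied.
  (b) The plaintiff resides in Ravston. Condition met.
  (c) The corporate defendant(s) are organised in Galdale, not Ravston; the claim is a consumer claim, not a tort claim — none of the alternatives is met. Not satisfied.
  (d) The claim is a consumer claim, not an employment claim — that alternative is enough. Condition met.
  → No jurisdiction.
The Galbourne Regional Court:
  (a) The plaintiff resides in Ravston, which is not Galdale, so this disjunct is met. Satisfied.
  (b) The defendant resides in Ravston, not Galbourne; the contract was executed in Galdale, not Galbourne — every alternative fails. The proviso rescues it, though: the amount in controversy is $94,000, which meets the $91,500 floor. Condition met.
  (c) The amount in controversy is $94,000, within the 150,000 dollars ceiling, so this disjunct is met. The exception is not triggered, since the defendant resides in Ravston, not Galbourne. Met.
  (d) The amount in controversy is USD 94,000, which meets the USD 25,000 floor. Satisfied.
  (e) The claim is a consumer claim, not an employment claim. Met.
  → Every requirement is satisfied — jurisdiction.
The Provincial Court of Ravston:
  (a) The amount in controversy is 94,000 dollars, which meets the USD 20,000 floor, which satisfies one of the alternatives. Satisfied.
  (b) The amount in controversy is USD 94,000, within the USD 105,000 ceiling, so this disjunct is met. Met.
  (c) The corporate defendant(s) have their principal place of business in Ravston, not Brydale; no such written consent has been filed — no alternative holds. But the amount in controversy is USD 94,000, which meets the 5,000 dollars floor, and the 'unless' clause therefore excuses the requirement. Satisfied.
  (d) The corporate defendant(s) are organised in Galdale, not Ravston. Fails.
  → Not every requirement is met — no jurisdiction.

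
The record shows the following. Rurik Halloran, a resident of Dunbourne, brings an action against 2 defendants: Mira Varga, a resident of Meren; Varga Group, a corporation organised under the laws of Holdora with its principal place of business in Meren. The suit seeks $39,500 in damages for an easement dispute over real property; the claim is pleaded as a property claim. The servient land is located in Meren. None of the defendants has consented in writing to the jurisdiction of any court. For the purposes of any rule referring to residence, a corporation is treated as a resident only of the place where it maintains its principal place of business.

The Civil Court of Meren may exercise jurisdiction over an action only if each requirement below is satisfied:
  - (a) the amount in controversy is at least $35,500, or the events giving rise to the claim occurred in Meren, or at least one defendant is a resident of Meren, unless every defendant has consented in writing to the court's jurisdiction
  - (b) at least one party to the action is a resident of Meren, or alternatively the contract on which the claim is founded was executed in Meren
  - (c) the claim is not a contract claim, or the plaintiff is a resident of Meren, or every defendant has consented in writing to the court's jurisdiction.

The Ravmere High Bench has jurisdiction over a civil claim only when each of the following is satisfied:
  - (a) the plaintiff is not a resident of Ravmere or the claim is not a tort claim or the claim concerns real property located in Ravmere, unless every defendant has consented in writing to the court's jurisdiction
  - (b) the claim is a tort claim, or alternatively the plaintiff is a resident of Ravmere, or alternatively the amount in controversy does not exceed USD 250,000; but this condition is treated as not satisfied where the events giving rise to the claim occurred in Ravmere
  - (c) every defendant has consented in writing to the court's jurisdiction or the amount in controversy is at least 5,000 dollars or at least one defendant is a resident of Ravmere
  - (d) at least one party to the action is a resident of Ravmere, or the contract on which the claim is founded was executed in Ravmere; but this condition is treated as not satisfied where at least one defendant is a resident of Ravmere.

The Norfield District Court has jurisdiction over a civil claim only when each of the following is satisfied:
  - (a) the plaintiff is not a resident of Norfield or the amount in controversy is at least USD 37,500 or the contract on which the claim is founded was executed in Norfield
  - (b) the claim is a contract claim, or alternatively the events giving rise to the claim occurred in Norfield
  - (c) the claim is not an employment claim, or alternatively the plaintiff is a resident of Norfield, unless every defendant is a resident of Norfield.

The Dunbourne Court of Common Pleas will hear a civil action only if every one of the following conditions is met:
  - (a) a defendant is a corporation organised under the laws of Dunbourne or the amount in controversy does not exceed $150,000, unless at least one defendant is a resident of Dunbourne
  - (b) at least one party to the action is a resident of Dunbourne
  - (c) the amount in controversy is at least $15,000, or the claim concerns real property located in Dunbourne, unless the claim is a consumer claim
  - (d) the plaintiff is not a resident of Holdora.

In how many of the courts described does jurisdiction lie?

2

The Civil Court of Meren:
  (a) The amount in controversy is USD 39,500, which meets the $35,500 floor — that alternative is enough. Condition met.
  (b) Mira Varga resides in Meren, so one alternative holds. Condition met.
  (c) The claim is a property claim, not a contract claim, so one alternative holds. Met.
  → Every requirement is satisfied — jurisdiction.
The Ravmere High Bench:
  (a) The plaintiff resides in Dunbourne, which is not Ravmere, so this disjunct is met. Satisfied.
  (b) The amount in controversy is $39,500, within the 250,000 dollars ceiling — that alternative is enough. The exception is not triggered, since the operative events occurred in Meren, not Ravmere. Met.
  (c) The amount in controversy is $39,500, which meets the USD 5,000 floor, so one alternative holds. Condition met.
  (d) No party resides in Ravmere; no contract (and hence no place of execution) is alleged — no alternative holds. Condition not met.
  → The court lacks jurisdiction.
The Norfield District Court:
  (a) The plaintiff resides in Dunbourne, which is not Norfield, so this disjunct is met. Condition met.
  (b) The claim is a property claim, not a contract claim; the operative events occurred in Meren, not Norfield — every alternative fails. Not satisfied.
  (c) The claim is a property claim, not an employment claim, so one alternative holds. Condition met.
  → No jurisdiction.
The Dunbourne Court of Common Pleas:
  (a) The amount in controversy is USD 39,500, within the $150,000 ceiling, so this disjunct is met. Condition met.
  (b) Rurik Halloran resides in Dunbourne. Satisfied.
  (c) The amount in controversy is 39,500 dollars, which meets the $15,000 floor, which satisfies one of the alternatives. Met.
  (d) The plaintiff resides in Dunbourne, which is not Holdora. Condition met.
  → Jurisdiction lies.
Courts with jurisdiction: the Civil Court of Meren, the Dunbourne Court of Common Pleas — 2 in total.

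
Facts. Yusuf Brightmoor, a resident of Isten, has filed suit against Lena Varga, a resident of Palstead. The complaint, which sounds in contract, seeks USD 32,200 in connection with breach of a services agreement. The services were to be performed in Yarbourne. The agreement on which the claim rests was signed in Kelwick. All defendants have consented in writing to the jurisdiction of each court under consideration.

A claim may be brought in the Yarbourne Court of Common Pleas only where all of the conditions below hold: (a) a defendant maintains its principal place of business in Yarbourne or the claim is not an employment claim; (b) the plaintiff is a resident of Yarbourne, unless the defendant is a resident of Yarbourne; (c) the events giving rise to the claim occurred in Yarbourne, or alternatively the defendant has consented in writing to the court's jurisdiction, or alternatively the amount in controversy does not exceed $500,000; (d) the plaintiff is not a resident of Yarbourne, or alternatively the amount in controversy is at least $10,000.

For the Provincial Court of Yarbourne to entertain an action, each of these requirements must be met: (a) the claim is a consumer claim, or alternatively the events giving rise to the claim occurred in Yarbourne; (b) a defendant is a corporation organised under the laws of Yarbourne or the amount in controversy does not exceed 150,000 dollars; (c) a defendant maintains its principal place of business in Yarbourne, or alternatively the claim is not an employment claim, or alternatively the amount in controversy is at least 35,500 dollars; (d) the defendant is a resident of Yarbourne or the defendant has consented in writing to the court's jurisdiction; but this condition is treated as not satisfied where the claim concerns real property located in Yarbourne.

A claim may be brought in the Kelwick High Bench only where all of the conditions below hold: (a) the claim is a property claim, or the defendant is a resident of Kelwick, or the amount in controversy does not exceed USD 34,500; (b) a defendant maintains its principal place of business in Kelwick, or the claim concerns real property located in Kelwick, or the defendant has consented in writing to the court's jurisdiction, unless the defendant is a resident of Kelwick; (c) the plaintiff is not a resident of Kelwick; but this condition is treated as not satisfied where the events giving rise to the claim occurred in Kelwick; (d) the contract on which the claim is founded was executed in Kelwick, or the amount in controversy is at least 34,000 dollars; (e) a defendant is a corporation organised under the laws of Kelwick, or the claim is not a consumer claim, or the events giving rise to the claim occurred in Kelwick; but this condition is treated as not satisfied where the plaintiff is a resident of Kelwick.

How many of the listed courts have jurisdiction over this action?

2

The Yarbourne Court of Common Pleas:
  (a) The claim is a contract claim, not an employment claim — that alternative is enough. Met.
  (b) The plaintiff resides in Isten, not Yarbourne. And the defendant resides in Palstead, not Yarbourne, so the proviso does not save it. Not met.
  (c) The operative events occurred in Yarbourne — that alternative is enough. Satisfied.
  (d) The plaintiff resides in Isten, which is not Yarbourne, which satisfies one of the alternatives. Satisfied.
  → At least one condition fails; no jurisdiction.
The Provincial Court of Yarbourne:
  (a) The operative events occurred in Yarbourne — that alternative is enough. Met.
  (b) The amount in controversy is 32,200 dollars, within the 150,000 dollars ceiling, so one alternative holds. Condition met.
  (c) The claim is a contract claim, not an employment claim — that alternative is enough. Satisfied.
  (d) Every defendant has filed written consent, so one alternative holds. The carve-out does not apply: the claim does not concern real property. Satisfied.
  → The court has jurisdiction.
The Kelwick High Bench:
  (a) The amount in controversy is 32,200 dollars, within the USD 34,500 ceiling — that alternative is enough. Condition met.
  (b) Every defendant has filed written consent, so one alternative holds. Met.
  (c) The plaintiff resides in Isten, which is not Kelwick. The exception is not triggered, since the operative events occurred in Yarbourne, not Kelwick. Met.
  (d) The contract was executed in Kelwick, so this disjunct is met. Condition met.
  (e) The claim is a contract claim, not a consumer claim, which satisfies one of the alternatives. The exception is not triggered, since the plaintiff resides in Isten, not Kelwick. Condition met.
  → Every requirement is satisfied — jurisdiction.
Courts with jurisdiction: the Provincial Court of Yarbourne, the Kelwick High Bench — 2 in total.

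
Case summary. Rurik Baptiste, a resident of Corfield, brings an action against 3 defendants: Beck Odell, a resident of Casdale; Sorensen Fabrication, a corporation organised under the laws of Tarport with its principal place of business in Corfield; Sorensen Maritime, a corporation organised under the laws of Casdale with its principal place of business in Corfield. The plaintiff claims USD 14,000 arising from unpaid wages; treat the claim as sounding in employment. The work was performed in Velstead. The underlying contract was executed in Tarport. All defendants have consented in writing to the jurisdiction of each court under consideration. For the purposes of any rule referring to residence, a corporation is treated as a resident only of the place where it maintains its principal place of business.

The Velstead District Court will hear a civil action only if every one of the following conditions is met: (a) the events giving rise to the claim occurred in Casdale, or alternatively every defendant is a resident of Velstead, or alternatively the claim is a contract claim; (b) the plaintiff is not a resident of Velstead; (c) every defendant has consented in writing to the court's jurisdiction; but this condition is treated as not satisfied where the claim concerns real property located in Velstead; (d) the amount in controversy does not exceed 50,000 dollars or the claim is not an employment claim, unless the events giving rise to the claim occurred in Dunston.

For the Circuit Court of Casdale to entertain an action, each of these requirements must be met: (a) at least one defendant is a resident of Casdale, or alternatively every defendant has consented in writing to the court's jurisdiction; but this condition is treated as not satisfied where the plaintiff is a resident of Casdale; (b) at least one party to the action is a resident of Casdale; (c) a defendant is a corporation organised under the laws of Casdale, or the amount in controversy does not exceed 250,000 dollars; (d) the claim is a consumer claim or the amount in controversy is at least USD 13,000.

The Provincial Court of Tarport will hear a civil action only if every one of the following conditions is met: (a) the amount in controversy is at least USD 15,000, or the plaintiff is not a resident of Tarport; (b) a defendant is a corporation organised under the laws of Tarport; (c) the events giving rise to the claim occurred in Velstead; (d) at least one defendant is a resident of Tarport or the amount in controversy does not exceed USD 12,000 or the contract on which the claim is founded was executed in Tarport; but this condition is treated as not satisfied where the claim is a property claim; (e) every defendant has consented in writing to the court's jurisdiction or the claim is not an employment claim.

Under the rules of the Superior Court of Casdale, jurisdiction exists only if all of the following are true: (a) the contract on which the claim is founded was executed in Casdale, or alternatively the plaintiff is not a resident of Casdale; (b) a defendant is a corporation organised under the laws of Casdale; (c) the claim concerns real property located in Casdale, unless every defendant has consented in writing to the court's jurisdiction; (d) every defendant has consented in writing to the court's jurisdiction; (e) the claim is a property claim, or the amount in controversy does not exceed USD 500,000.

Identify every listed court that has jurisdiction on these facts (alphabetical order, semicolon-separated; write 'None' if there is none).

The Velstead District Court:
  (a) The operative events occurred in Velstead, not Casdale; the defendants reside as follows — Beck Odell in Casdale, Sorensen Fabrication in Corfield, Sorensen Maritime in Corfield — not all in Velstead; the claim is an employment claim, not a contract claim — no alternative holds. Not met.
  (b) The plaintiff resides in Corfield, which is not Velstead. Satisfied.
  (c) Every defendant has filed written consent. And the carve-out is inapplicable — the claim does not concern real property. Met.
  (d) The amount in controversy is $14,000, within the USD 50,000 ceiling, so one alternative holds. Met.
  → Not every requirement is met — no jurisdiction.
The Circuit Court of Casdale:
  (a) Beck Odell resides in Casdale, so this disjunct is met. And the carve-out is inapplicable — the plaintiff resides in Corfield, not Casdale. Condition met.
  (b) Beck Odell resides in Casdale. Condition met.
  (c) Sorensen Maritime is organised under the laws of Casdale, so this disjunct is met. Satisfied.
  (d) The amount in controversy is 14,000 dollars, which meets the 13,000 dollars floor — that alternative is enough. Satisfied.
  → The court has jurisdiction.
The Provincial Court of Tarport:
  (a) The plaintiff resides in Corfield, which is not Tarport — that alternative is enough. Condition met.
  (b) Sorensen Fabrication is organised under the laws of Tarport. Condition met.
  (c) The operative events occurred in Velstead. Met.
  (d) The contract was executed in Tarport, so this disjunct is met. The carve-out does not apply: the claim is an employment claim, not a property claim. Met.
  (e) Every defendant has filed written consent, so one alternative holds. Condition met.
  → The court has jurisdiction.
The Superior Court of Casdale:
  (a) The plaintiff resides in Corfield, which is not Casdale, so one alternative holds. Met.
  (b) Sorensen Maritime is organised under the laws of Casdale. Met.
  (c) The claim does not concern real property. The proviso rescues it, though: every defendant has filed written consent. Condition met.
  (d) Every defendant has filed written consent. Condition met.
  (e) The amount in controversy is USD 14,000, within the USD 500,000 ceiling, so this disjunct is met. Condition met.
  → Every requirement is satisfied — jurisdiction.

the Circuit Court of Casdale; the Provincial Court of Tarport; the Superior Court of Casdale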